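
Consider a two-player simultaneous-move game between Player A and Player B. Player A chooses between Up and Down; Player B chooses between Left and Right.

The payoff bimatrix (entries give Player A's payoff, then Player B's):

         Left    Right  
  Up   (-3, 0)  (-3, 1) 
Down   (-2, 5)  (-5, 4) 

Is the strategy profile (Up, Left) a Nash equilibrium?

At (Up, Left), Player A earns -3; switching to Down would give -2, so Player A would deviate.
Player B earns 0; switching to Right would give 1, so Player B would deviate.
Since at least one player can profitably deviate, this is not a Nash equilibrium.

No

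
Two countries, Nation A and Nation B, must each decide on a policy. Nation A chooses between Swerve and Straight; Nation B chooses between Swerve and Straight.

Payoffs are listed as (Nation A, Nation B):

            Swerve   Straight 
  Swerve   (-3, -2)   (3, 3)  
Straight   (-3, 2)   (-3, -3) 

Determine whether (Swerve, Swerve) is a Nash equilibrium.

At (Swerve, Swerve), Nation A earns -3; switching to Straight would give -3, so Nation A has no profitable deviation.
Nation B earns -2; switching to Straight would give 3, so Nation B would deviate.
Since at least one player can profitably deviate, this is not a Nash equilibrium.

No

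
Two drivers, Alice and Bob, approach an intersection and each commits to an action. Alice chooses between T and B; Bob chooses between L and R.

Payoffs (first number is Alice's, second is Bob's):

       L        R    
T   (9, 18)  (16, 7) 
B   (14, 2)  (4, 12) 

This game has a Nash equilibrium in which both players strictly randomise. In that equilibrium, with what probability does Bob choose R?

Let c be the probability that Bob plays L. In a completely mixed equilibrium, Alice must be indifferent between T and B.
Alice's expected payoff from T is 9c + 16(1−c); from B it is 14c + 4(1−c).
Setting these equal: −7c + 16 = 10c + 4, so c = 12/17.
Therefore Bob plays R with probability 1 − 12/17 = 5/17.

5/17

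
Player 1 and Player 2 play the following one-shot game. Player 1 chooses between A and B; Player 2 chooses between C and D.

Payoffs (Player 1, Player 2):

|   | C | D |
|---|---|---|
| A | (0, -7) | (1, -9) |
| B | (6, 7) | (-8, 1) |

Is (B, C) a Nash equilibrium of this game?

At (B, C), Player 1 earns 6; switching to A would give 0, so Player 1 has no profitable deviation.
Player 2 earns 7; switching to D would give 1, so Player 2 has no profitable deviation.
Neither player can gain by a unilateral deviation, so this profile is a Nash equilibrium.

Yes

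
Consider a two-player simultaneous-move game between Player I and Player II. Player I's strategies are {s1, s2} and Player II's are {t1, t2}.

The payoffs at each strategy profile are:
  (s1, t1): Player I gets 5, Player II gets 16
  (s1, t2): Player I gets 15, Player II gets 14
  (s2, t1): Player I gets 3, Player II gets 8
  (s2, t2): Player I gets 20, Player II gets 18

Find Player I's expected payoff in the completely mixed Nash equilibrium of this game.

55/7

First find y, the probability Player II plays t1, from Player I's indifference between s1 and s2: 5y + 15(1−y) = 3y + 20(1−y), giving y = 5/7.
Since Player I is indifferent in equilibrium, Player I's expected payoff equals the payoff from either row against (5/7, 2/7). Using s1: 5(5/7) + 15(2/7) = 55/7.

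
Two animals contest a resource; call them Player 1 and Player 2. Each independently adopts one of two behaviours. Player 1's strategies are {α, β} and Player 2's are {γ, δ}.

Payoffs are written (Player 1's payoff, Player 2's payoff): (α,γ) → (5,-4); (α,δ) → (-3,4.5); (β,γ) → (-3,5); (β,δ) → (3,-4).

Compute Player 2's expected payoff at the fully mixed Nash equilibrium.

First find x, the probability Player 1 plays α, from Player 2's indifference between γ and δ: −4x + 5(1−x) = 4.5x − 4(1−x), giving x = 18/35.
Since Player 2 is indifferent in equilibrium, Player 2's expected payoff equals the payoff from either column against (18/35, 17/35). Using γ: −4(18/35) + 5(17/35) = 13/35.

13/35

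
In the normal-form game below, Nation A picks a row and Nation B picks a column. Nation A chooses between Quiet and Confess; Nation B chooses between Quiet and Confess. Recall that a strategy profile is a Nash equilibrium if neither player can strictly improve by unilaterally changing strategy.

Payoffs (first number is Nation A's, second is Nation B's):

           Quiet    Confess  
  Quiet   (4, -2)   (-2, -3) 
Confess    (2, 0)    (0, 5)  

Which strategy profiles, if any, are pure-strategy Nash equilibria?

(Quiet, Quiet) and (Confess, Confess)

(Quiet, Quiet): Nation A gets 4 ≥ 2 from Confess, and Nation B gets -2 ≥ -3 from Confess — Nash equilibrium.
(Quiet, Confess): Nation A prefers Confess (0 > -2); Nation B prefers Quiet (-2 > -3) — not an equilibrium.
(Confess, Quiet): Nation A prefers Quiet (4 > 2); Nation B prefers Confess (5 > 0) — not an equilibrium.
(Confess, Confess): Nation A gets 0 ≥ -2 from Quiet, and Nation B gets 5 ≥ 0 from Quiet — Nash equilibrium.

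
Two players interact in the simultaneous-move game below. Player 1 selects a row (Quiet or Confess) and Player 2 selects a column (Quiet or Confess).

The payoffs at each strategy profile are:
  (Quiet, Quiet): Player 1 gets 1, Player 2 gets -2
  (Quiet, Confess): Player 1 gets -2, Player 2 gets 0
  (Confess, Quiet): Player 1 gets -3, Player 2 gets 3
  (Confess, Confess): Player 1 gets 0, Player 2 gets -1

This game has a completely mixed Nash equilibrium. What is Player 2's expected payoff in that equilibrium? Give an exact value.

-1/3

First find p, the probability Player 1 plays Quiet, from Player 2's indifference between Quiet and Confess: −2p + 3(1−p) = −(1−p), giving p = 2/3.
Since Player 2 is indifferent in equilibrium, Player 2's expected payoff equals the payoff from either column against (2/3, 1/3). Using Quiet: −2(2/3) + 3(1/3) = -1/3.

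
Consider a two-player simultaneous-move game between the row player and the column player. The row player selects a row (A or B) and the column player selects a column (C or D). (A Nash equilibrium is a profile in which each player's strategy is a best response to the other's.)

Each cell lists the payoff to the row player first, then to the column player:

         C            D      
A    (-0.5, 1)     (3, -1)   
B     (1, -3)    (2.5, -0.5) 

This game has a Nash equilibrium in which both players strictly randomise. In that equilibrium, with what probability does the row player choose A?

Let r be the probability that the row player plays A. In a completely mixed equilibrium, the column player must be indifferent between C and D.
The column player's expected payoff from C is r − 3(1−r); from D it is −r − 0.5(1−r).
Setting these equal: 4r − 3 = −0.5r − 0.5, so r = 5/9.

5/9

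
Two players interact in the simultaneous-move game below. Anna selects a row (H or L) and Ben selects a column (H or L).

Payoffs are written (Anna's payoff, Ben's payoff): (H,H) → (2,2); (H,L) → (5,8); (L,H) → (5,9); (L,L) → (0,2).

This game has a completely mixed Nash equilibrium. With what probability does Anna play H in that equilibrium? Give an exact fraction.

7/13

Let x be the probability that Anna plays H. In a completely mixed equilibrium, Ben must be indifferent between H and L.
Ben's expected payoff from H is 2x + 9(1−x); from L it is 8x + 2(1−x).
Setting these equal: −7x + 9 = 6x + 2, so x = 7/13.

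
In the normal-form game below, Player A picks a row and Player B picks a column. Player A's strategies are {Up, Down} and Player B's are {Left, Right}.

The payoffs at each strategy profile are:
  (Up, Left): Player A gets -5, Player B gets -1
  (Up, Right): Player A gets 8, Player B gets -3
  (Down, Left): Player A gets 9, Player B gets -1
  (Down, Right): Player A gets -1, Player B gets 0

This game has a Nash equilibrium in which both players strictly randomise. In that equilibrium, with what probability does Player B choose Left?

Let q be the probability that Player B plays Left. In a completely mixed equilibrium, Player A must be indifferent between Up and Down.
Player A's expected payoff from Up is −5q + 8(1−q); from Down it is 9q − (1−q).
Setting these equal: −13q + 8 = 10q − 1, so q = 9/23.

9/23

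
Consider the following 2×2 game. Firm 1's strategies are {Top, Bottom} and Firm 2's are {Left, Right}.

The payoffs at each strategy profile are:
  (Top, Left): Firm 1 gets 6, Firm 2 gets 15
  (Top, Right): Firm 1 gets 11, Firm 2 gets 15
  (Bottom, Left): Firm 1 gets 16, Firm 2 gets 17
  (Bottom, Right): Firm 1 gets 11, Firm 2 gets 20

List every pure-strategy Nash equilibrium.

(Top, Left): Firm 1 prefers Bottom (16 > 6) — not an equilibrium.
(Top, Right): Firm 1 gets 11 ≥ 11 from Bottom, and Firm 2 gets 15 ≥ 15 from Left — Nash equilibrium.
(Bottom, Left): Firm 2 prefers Right (20 > 17) — not an equilibrium.
(Bottom, Right): Firm 1 gets 11 ≥ 11 from Top, and Firm 2 gets 20 ≥ 17 from Left — Nash equilibrium.

(Top, Right) and (Bottom, Right)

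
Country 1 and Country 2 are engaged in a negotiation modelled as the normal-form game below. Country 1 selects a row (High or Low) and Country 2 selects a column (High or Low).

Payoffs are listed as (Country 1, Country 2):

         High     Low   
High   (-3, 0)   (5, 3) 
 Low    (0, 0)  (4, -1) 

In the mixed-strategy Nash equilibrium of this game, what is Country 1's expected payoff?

3

First find q, the probability Country 2 plays High, from Country 1's indifference between High and Low: −3q + 5(1−q) = 4(1−q), giving q = 1/4.
Since Country 1 is indifferent in equilibrium, Country 1's expected payoff equals the payoff from either row against (1/4, 3/4). Using High: −3(1/4) + 5(3/4) = 3.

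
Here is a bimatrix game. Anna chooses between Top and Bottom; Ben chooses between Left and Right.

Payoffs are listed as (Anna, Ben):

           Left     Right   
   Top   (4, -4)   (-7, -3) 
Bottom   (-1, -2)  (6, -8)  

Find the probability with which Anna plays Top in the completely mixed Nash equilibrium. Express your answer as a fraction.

6/7

Let p be the probability that Anna plays Top. In a completely mixed equilibrium, Ben must be indifferent between Left and Right.
Ben's expected payoff from Left is −4p − 2(1−p); from Right it is −3p − 8(1−p).
Setting these equal: −2p − 2 = 5p − 8, so p = 6/7.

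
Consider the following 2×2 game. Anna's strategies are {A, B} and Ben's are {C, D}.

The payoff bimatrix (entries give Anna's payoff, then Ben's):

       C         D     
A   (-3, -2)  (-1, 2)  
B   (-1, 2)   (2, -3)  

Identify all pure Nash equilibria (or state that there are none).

(B, C)

(A, C): Anna prefers B (-1 > -3); Ben prefers D (2 > -2) — not an equilibrium.
(A, D): Anna prefers B (2 > -1) — not an equilibrium.
(B, C): Anna gets -1 ≥ -3 from A, and Ben gets 2 ≥ -3 from D — Nash equilibrium.
(B, D): Ben prefers C (2 > -3) — not an equilibrium.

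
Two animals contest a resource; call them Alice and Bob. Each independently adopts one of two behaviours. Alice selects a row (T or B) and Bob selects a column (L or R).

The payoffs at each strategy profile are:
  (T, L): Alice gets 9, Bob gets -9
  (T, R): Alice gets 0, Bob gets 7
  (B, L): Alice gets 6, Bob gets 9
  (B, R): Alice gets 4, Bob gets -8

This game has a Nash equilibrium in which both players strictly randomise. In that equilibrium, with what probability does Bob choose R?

3/7

Let c be the probability that Bob plays L. In a completely mixed equilibrium, Alice must be indifferent between T and B.
Alice's expected payoff from T is 9c; from B it is 6c + 4(1−c).
Setting these equal: 9c = 2c + 4, so c = 4/7.
Therefore Bob plays R with probability 1 − 4/7 = 3/7.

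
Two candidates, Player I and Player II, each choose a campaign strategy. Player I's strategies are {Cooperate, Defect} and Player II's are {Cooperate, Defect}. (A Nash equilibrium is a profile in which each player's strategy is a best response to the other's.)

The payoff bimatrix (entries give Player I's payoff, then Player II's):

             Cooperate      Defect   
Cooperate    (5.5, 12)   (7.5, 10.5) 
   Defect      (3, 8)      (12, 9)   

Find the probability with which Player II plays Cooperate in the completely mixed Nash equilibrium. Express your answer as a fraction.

9/14

Let c be the probability that Player II plays Cooperate. In a completely mixed equilibrium, Player I must be indifferent between Cooperate and Defect.
Player I's expected payoff from Cooperate is 5.5c + 7.5(1−c); from Defect it is 3c + 12(1−c).
Setting these equal: −2c + 7.5 = −9c + 12, so c = 9/14.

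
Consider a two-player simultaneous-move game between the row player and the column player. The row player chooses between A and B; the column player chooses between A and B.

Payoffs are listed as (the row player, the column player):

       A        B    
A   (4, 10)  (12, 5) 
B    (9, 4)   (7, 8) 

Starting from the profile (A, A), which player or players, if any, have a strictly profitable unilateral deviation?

The row player at (A, A) earns 4; deviating to B yields 9 — a strict improvement.
The column player earns 10; deviating to B yields 5 — not better.
Only the row player has a strictly profitable deviation.

The row player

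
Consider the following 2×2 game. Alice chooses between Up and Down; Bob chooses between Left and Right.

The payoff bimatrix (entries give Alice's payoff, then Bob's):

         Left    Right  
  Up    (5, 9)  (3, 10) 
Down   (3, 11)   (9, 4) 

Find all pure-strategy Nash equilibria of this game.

none

(Up, Left): Bob prefers Right (10 > 9) — not an equilibrium.
(Up, Right): Alice prefers Down (9 > 3) — not an equilibrium.
(Down, Left): Alice prefers Up (5 > 3) — not an equilibrium.
(Down, Right): Bob prefers Left (11 > 4) — not an equilibrium.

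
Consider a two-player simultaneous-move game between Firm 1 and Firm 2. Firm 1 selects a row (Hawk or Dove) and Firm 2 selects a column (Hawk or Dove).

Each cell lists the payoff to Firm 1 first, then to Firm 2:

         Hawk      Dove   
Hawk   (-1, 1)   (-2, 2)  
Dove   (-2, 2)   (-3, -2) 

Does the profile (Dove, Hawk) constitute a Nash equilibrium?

No

At (Dove, Hawk), Firm 1 earns -2; switching to Hawk would give -1, so Firm 1 would deviate.
Firm 2 earns 2; switching to Dove would give -2, so Firm 2 has no profitable deviation.
Since at least one player can profitably deviate, this is not a Nash equilibrium.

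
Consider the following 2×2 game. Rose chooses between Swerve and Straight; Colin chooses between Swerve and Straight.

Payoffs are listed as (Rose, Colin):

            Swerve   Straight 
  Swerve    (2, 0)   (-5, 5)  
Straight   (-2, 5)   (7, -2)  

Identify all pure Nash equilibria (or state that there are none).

none

(Swerve, Swerve): Colin prefers Straight (5 > 0) — not an equilibrium.
(Swerve, Straight): Rose prefers Straight (7 > -5) — not an equilibrium.
(Straight, Swerve): Rose prefers Swerve (2 > -2) — not an equilibrium.
(Straight, Straight): Colin prefers Swerve (5 > -2) — not an equilibrium.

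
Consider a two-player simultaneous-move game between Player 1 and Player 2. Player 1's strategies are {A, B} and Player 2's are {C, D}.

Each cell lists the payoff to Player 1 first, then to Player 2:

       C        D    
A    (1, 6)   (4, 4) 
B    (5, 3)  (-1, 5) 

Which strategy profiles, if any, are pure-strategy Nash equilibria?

(A, C): Player 1 prefers B (5 > 1) — not an equilibrium.
(A, D): Player 2 prefers C (6 > 4) — not an equilibrium.
(B, C): Player 2 prefers D (5 > 3) — not an equilibrium.
(B, D): Player 1 prefers A (4 > -1) — not an equilibrium.

none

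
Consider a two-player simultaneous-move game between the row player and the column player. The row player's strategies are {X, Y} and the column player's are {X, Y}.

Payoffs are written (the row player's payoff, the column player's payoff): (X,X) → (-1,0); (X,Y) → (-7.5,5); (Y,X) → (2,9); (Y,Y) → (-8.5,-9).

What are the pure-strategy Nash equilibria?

(X, X): the row player prefers Y (2 > -1); the column player prefers Y (5 > 0) — not an equilibrium.
(X, Y): the row player gets -7.5 ≥ -8.5 from Y, and the column player gets 5 ≥ 0 from X — Nash equilibrium.
(Y, X): the row player gets 2 ≥ -1 from X, and the column player gets 9 ≥ -9 from Y — Nash equilibrium.
(Y, Y): the row player prefers X (-7.5 > -8.5); the column player prefers X (9 > -9) — not an equilibrium.

(X, Y) and (Y, X)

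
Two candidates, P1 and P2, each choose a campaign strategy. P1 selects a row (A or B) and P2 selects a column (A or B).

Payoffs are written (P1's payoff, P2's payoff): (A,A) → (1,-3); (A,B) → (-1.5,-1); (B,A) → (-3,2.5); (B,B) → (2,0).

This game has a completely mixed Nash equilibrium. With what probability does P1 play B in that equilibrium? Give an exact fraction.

Let r be the probability that P1 plays A. In a completely mixed equilibrium, P2 must be indifferent between A and B.
P2's expected payoff from A is −3r + 2.5(1−r); from B it is −r.
Setting these equal: −5.5r + 2.5 = −r, so r = 5/9.
Therefore P1 plays B with probability 1 − 5/9 = 4/9.

4/9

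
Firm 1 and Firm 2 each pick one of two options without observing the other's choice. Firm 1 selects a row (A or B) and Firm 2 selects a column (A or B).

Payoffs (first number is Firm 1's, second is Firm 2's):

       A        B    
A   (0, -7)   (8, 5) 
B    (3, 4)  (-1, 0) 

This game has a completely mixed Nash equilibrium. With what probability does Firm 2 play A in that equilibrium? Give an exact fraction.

Let y be the probability that Firm 2 plays A. In a completely mixed equilibrium, Firm 1 must be indifferent between A and B.
Firm 1's expected payoff from A is 8(1−y); from B it is 3y − (1−y).
Setting these equal: −8y + 8 = 4y − 1, so y = 3/4.

3/4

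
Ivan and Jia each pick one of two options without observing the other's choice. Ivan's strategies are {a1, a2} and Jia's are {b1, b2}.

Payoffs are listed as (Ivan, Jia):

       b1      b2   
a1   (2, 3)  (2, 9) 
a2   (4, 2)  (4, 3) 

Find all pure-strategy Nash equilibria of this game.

(a2, b2)

(a1, b1): Ivan prefers a2 (4 > 2); Jia prefers b2 (9 > 3) — not an equilibrium.
(a1, b2): Ivan prefers a2 (4 > 2) — not an equilibrium.
(a2, b1): Jia prefers b2 (3 > 2) — not an equilibrium.
(a2, b2): Ivan gets 4 ≥ 2 from a1, and Jia gets 3 ≥ 2 from b1 — Nash equilibrium.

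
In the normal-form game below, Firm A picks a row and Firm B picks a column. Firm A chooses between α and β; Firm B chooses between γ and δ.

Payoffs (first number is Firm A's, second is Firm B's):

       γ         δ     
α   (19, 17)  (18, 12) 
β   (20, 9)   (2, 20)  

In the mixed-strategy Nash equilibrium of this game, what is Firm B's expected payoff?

First find p, the probability Firm A plays α, from Firm B's indifference between γ and δ: 17p + 9(1−p) = 12p + 20(1−p), giving p = 11/16.
Since Firm B is indifferent in equilibrium, Firm B's expected payoff equals the payoff from either column against (11/16, 5/16). Using γ: 17(11/16) + 9(5/16) = 29/2.

29/2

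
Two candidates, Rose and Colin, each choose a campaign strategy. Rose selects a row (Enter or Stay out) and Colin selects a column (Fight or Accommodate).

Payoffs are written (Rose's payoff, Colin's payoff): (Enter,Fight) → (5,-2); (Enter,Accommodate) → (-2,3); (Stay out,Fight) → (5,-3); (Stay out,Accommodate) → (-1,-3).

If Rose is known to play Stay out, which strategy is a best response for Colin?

Against Stay out, Colin earns -3 from Fight and -3 from Accommodate.
So either strategy is a best response.

either — both Fight and Accommodate are best responses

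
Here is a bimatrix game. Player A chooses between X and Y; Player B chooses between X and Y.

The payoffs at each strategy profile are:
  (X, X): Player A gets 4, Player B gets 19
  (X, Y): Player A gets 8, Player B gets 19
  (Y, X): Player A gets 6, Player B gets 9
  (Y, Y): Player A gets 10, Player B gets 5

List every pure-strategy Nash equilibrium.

(X, X): Player A prefers Y (6 > 4) — not an equilibrium.
(X, Y): Player A prefers Y (10 > 8) — not an equilibrium.
(Y, X): Player A gets 6 ≥ 4 from X, and Player B gets 9 ≥ 5 from Y — Nash equilibrium.
(Y, Y): Player B prefers X (9 > 5) — not an equilibrium.

(Y, X)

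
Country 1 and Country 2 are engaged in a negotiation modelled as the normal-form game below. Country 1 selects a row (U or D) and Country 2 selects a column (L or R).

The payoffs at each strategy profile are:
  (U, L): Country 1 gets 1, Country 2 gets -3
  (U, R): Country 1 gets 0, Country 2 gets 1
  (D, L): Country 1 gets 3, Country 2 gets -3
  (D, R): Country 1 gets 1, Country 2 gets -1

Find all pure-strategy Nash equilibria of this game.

(U, L): Country 1 prefers D (3 > 1); Country 2 prefers R (1 > -3) — not an equilibrium.
(U, R): Country 1 prefers D (1 > 0) — not an equilibrium.
(D, L): Country 2 prefers R (-1 > -3) — not an equilibrium.
(D, R): Country 1 gets 1 ≥ 0 from U, and Country 2 gets -1 ≥ -3 from L — Nash equilibrium.

(D, R)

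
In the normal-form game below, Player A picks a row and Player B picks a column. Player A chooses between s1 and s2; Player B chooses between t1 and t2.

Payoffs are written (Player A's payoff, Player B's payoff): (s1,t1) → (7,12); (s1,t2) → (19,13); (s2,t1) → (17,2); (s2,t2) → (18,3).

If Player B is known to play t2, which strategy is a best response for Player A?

Against t2, Player A earns 19 from s1 and 18 from s2.
So s1 is the best response.

s1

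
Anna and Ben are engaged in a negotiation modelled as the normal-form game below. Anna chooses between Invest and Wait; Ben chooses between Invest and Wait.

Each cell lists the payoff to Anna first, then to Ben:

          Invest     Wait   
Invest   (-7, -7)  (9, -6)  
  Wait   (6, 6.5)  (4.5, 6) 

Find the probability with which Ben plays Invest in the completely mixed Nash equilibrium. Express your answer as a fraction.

Let y be the probability that Ben plays Invest. In a completely mixed equilibrium, Anna must be indifferent between Invest and Wait.
Anna's expected payoff from Invest is −7y + 9(1−y); from Wait it is 6y + 4.5(1−y).
Setting these equal: −16y + 9 = 1.5y + 4.5, so y = 9/35.

9/35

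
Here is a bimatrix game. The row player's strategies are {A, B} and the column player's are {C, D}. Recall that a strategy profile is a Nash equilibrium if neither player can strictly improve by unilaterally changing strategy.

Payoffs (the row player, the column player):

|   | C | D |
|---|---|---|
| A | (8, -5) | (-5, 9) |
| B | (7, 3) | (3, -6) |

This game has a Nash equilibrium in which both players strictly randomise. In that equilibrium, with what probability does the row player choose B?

14/23

Let p be the probability that the row player plays A. In a completely mixed equilibrium, the column player must be indifferent between C and D.
The column player's expected payoff from C is −5p + 3(1−p); from D it is 9p − 6(1−p).
Setting these equal: −8p + 3 = 15p − 6, so p = 9/23.
Therefore the row player plays B with probability 1 − 9/23 = 14/23.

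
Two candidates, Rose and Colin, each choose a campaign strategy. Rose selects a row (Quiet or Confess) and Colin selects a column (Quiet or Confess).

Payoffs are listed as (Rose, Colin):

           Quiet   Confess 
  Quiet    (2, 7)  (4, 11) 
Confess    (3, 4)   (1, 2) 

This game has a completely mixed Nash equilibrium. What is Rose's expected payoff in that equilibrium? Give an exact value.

First find y, the probability Colin plays Quiet, from Rose's indifference between Quiet and Confess: 2y + 4(1−y) = 3y + (1−y), giving y = 3/4.
Since Rose is indifferent in equilibrium, Rose's expected payoff equals the payoff from either row against (3/4, 1/4). Using Quiet: 2(3/4) + 4(1/4) = 5/2.

5/2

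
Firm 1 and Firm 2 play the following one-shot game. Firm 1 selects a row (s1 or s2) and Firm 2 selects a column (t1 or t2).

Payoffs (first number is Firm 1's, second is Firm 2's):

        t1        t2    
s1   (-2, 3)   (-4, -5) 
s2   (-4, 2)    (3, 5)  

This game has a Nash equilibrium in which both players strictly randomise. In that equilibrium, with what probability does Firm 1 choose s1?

Let r be the probability that Firm 1 plays s1. In a completely mixed equilibrium, Firm 2 must be indifferent between t1 and t2.
Firm 2's expected payoff from t1 is 3r + 2(1−r); from t2 it is −5r + 5(1−r).
Setting these equal: r + 2 = −10r + 5, so r = 3/11.

3/11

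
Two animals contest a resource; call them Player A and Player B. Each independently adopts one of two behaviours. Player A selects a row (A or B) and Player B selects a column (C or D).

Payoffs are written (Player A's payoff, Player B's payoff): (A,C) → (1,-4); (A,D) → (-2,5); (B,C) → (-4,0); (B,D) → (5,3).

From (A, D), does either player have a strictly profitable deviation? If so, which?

Player A at (A, D) earns -2; deviating to B yields 5 — a strict improvement.
Player B earns 5; deviating to C yields -4 — not better.
Only Player A has a strictly profitable deviation.

Player A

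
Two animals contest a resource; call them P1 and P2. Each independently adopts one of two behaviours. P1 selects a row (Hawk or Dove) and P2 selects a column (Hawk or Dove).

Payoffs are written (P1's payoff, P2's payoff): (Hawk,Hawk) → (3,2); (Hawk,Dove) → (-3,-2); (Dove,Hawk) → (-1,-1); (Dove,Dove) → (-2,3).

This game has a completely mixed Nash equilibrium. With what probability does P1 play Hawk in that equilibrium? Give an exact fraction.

1/2

Let x be the probability that P1 plays Hawk. In a completely mixed equilibrium, P2 must be indifferent between Hawk and Dove.
P2's expected payoff from Hawk is 2x − (1−x); from Dove it is −2x + 3(1−x).
Setting these equal: 3x − 1 = −5x + 3, so x = 1/2.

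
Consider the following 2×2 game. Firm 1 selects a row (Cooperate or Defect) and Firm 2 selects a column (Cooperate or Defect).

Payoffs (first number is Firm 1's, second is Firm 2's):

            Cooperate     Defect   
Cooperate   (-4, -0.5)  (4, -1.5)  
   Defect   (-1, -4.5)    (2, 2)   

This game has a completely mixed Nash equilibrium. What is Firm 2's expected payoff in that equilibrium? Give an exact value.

-31/30

First find x, the probability Firm 1 plays Cooperate, from Firm 2's indifference between Cooperate and Defect: −0.5x − 4.5(1−x) = −1.5x + 2(1−x), giving x = 13/15.
Since Firm 2 is indifferent in equilibrium, Firm 2's expected payoff equals the payoff from either column against (13/15, 2/15). Using Cooperate: −0.5(13/15) − 4.5(2/15) = -31/30.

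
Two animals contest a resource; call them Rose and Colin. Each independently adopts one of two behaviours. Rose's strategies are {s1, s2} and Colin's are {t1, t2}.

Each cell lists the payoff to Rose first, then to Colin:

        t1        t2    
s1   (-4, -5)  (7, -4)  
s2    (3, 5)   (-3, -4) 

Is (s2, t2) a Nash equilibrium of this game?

At (s2, t2), Rose earns -3; switching to s1 would give 7, so Rose would deviate.
Colin earns -4; switching to t1 would give 5, so Colin would deviate.
Since at least one player can profitably deviate, this is not a Nash equilibrium.

No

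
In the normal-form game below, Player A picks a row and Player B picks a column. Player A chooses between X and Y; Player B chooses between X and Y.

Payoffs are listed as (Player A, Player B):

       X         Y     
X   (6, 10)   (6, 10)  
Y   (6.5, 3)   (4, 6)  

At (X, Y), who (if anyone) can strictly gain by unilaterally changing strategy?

Neither

Player A at (X, Y) earns 6; deviating to Y yields 4 — not better.
Player B earns 10; deviating to X yields 10 — not better.
Neither player can strictly improve; the profile is a Nash equilibrium.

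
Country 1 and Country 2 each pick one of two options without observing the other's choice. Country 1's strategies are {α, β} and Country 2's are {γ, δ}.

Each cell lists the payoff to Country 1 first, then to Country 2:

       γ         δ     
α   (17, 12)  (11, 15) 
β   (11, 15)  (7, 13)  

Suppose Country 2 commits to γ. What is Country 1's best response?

Against γ, Country 1 earns 17 from α and 11 from β.
So α is the best response.

α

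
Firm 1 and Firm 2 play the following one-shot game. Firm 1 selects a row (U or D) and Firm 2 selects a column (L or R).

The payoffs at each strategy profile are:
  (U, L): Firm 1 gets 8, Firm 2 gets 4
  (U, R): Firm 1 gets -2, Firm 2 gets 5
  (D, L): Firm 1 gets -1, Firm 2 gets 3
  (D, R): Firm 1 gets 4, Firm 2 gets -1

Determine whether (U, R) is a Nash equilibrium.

At (U, R), Firm 1 earns -2; switching to D would give 4, so Firm 1 would deviate.
Firm 2 earns 5; switching to L would give 4, so Firm 2 has no profitable deviation.
Since at least one player can profitably deviate, this is not a Nash equilibrium.

No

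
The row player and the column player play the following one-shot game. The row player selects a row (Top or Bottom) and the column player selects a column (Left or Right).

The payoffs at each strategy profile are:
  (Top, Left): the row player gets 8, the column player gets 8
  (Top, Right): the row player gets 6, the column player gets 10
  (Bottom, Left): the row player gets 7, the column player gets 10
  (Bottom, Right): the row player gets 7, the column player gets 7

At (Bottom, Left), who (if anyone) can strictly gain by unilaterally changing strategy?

The row player at (Bottom, Left) earns 7; deviating to Top yields 8 — a strict improvement.
The column player earns 10; deviating to Right yields 7 — not better.
Only the row player has a strictly profitable deviation.

The row player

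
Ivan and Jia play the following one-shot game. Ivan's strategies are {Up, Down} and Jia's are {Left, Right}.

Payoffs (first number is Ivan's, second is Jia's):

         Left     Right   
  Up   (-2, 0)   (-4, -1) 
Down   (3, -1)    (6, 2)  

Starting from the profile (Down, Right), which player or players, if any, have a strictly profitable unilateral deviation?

Neither

Ivan at (Down, Right) earns 6; deviating to Up yields -4 — not better.
Jia earns 2; deviating to Left yields -1 — not better.
Neither player can strictly improve; the profile is a Nash equilibrium.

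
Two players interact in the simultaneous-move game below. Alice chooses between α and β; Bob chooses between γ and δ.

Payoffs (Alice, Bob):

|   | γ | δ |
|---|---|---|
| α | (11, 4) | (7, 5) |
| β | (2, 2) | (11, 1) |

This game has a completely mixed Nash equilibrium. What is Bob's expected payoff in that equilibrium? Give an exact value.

First find x, the probability Alice plays α, from Bob's indifference between γ and δ: 4x + 2(1−x) = 5x + (1−x), giving x = 1/2.
Since Bob is indifferent in equilibrium, Bob's expected payoff equals the payoff from either column against (1/2, 1/2). Using γ: 4(1/2) + 2(1/2) = 3.

3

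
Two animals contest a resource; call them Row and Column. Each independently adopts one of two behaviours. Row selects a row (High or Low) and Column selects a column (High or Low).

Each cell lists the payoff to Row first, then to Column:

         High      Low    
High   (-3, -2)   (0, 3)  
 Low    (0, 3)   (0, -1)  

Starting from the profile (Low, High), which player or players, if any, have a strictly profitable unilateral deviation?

Neither

Row at (Low, High) earns 0; deviating to High yields -3 — not better.
Column earns 3; deviating to Low yields -1 — not better.
Neither player can strictly improve; the profile is a Nash equilibrium.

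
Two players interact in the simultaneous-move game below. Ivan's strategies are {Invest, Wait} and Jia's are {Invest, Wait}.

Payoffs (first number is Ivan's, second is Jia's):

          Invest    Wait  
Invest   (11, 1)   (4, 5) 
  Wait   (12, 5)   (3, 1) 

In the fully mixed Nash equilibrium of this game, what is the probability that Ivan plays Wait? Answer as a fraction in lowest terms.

1/2

Let p be the probability that Ivan plays Invest. In a completely mixed equilibrium, Jia must be indifferent between Invest and Wait.
Jia's expected payoff from Invest is p + 5(1−p); from Wait it is 5p + (1−p).
Setting these equal: −4p + 5 = 4p + 1, so p = 1/2.
Therefore Ivan plays Wait with probability 1 − 1/2 = 1/2.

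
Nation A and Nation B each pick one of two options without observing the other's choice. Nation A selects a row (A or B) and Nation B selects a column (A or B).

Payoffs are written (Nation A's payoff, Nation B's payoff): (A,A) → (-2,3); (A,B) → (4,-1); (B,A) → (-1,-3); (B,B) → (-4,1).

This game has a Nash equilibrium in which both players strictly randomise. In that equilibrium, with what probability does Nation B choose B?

1/9

Let y be the probability that Nation B plays A. In a completely mixed equilibrium, Nation A must be indifferent between A and B.
Nation A's expected payoff from A is −2y + 4(1−y); from B it is −y − 4(1−y).
Setting these equal: −6y + 4 = 3y − 4, so y = 8/9.
Therefore Nation B plays B with probability 1 − 8/9 = 1/9.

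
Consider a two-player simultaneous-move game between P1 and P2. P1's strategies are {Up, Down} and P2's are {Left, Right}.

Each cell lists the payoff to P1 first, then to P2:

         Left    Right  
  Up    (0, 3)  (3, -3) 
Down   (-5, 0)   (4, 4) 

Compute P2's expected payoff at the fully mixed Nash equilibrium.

6/5

First find p, the probability P1 plays Up, from P2's indifference between Left and Right: 3p = −3p + 4(1−p), giving p = 2/5.
Since P2 is indifferent in equilibrium, P2's expected payoff equals the payoff from either column against (2/5, 3/5). Using Left: 3(2/5) = 6/5.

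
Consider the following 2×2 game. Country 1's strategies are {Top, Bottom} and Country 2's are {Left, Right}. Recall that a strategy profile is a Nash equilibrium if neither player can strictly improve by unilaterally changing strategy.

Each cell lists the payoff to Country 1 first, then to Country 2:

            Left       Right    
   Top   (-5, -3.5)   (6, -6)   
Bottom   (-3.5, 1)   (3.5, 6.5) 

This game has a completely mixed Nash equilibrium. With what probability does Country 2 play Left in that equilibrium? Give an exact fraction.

Let q be the probability that Country 2 plays Left. In a completely mixed equilibrium, Country 1 must be indifferent between Top and Bottom.
Country 1's expected payoff from Top is −5q + 6(1−q); from Bottom it is −3.5q + 3.5(1−q).
Setting these equal: −11q + 6 = −7q + 3.5, so q = 5/8.

5/8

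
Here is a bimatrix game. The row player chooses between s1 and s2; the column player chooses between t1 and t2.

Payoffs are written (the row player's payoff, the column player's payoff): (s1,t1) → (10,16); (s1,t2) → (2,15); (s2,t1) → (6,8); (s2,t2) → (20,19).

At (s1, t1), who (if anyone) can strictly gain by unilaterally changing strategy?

Neither

The row player at (s1, t1) earns 10; deviating to s2 yields 6 — not better.
The column player earns 16; deviating to t2 yields 15 — not better.
Neither player can strictly improve; the profile is a Nash equilibrium.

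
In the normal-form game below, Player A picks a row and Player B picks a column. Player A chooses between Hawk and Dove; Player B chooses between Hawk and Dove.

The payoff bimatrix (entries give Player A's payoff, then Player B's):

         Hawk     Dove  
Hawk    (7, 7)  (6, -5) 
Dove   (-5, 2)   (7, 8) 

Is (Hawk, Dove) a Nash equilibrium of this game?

At (Hawk, Dove), Player A earns 6; switching to Dove would give 7, so Player A would deviate.
Player B earns -5; switching to Hawk would give 7, so Player B would deviate.
Since at least one player can profitably deviate, this is not a Nash equilibrium.

No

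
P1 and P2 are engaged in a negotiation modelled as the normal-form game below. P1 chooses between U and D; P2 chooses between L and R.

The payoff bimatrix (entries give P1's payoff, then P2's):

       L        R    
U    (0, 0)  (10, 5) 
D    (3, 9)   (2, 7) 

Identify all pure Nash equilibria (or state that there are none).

(U, L): P1 prefers D (3 > 0); P2 prefers R (5 > 0) — not an equilibrium.
(U, R): P1 gets 10 ≥ 2 from D, and P2 gets 5 ≥ 0 from L — Nash equilibrium.
(D, L): P1 gets 3 ≥ 0 from U, and P2 gets 9 ≥ 7 from R — Nash equilibrium.
(D, R): P1 prefers U (10 > 2); P2 prefers L (9 > 7) — not an equilibrium.

(U, R) and (D, L)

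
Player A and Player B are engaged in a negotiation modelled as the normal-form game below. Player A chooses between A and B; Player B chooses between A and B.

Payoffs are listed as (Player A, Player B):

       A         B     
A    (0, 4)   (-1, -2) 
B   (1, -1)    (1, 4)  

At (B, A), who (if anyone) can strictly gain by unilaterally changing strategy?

Player A at (B, A) earns 1; deviating to A yields 0 — not better.
Player B earns -1; deviating to B yields 4 — a strict improvement.
Only Player B has a strictly profitable deviation.

Player B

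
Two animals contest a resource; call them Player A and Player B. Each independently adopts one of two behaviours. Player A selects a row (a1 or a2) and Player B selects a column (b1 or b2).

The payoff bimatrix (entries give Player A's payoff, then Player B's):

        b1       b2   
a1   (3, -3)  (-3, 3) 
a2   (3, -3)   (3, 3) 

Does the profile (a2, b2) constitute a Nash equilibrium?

Yes

At (a2, b2), Player A earns 3; switching to a1 would give -3, so Player A has no profitable deviation.
Player B earns 3; switching to b1 would give -3, so Player B has no profitable deviation.
Neither player can gain by a unilateral deviation, so this profile is a Nash equilibrium.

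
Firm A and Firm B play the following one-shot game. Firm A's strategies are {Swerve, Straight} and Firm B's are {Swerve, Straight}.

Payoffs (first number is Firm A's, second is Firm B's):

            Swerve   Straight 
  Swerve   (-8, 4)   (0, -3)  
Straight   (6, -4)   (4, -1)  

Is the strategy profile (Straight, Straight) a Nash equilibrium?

Yes

At (Straight, Straight), Firm A earns 4; switching to Swerve would give 0, so Firm A has no profitable deviation.
Firm B earns -1; switching to Swerve would give -4, so Firm B has no profitable deviation.
Neither player can gain by a unilateral deviation, so this profile is a Nash equilibrium.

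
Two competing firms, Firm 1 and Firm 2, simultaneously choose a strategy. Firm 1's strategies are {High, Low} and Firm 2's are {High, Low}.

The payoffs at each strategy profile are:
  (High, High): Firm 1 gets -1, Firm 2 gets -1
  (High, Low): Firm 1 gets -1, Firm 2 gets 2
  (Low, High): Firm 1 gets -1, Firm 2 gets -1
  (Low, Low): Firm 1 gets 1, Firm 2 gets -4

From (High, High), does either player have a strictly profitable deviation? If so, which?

Firm 1 at (High, High) earns -1; deviating to Low yields -1 — not better.
Firm 2 earns -1; deviating to Low yields 2 — a strict improvement.
Only Firm 2 has a strictly profitable deviation.

Firm 2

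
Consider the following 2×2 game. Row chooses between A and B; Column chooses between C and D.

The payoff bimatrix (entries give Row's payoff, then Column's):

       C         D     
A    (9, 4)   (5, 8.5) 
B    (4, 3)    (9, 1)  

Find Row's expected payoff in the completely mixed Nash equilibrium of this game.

First find q, the probability Column plays C, from Row's indifference between A and B: 9q + 5(1−q) = 4q + 9(1−q), giving q = 4/9.
Since Row is indifferent in equilibrium, Row's expected payoff equals the payoff from either row against (4/9, 5/9). Using A: 9(4/9) + 5(5/9) = 61/9.

61/9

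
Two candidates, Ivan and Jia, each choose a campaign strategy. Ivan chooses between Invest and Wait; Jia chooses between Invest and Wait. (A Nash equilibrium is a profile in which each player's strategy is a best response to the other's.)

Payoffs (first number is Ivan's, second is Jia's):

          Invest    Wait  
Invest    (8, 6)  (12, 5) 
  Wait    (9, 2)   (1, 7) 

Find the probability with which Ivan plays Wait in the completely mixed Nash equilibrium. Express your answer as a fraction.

Let p be the probability that Ivan plays Invest. In a completely mixed equilibrium, Jia must be indifferent between Invest and Wait.
Jia's expected payoff from Invest is 6p + 2(1−p); from Wait it is 5p + 7(1−p).
Setting these equal: 4p + 2 = −2p + 7, so p = 5/6.
Therefore Ivan plays Wait with probability 1 − 5/6 = 1/6.

1/6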